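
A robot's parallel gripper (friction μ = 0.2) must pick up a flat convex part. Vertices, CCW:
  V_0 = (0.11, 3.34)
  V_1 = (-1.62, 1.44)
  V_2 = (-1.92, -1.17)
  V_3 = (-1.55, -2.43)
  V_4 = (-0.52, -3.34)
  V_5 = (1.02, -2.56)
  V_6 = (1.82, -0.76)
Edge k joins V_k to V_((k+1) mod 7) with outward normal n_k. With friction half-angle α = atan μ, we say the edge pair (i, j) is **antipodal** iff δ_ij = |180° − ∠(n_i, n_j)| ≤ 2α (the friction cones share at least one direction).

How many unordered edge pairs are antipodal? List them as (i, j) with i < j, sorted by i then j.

α = atan 0.2 = 11.31°;  2α = 22.62°
n_0 = (-0.7394, +0.6733)
n_1 = (-0.9935, +0.1142)
n_2 = (-0.9595, -0.2818)
n_3 = (-0.6621, -0.7494)
n_4 = (+0.4518, -0.8921)
n_5 = (+0.9138, -0.4061)
n_6 = (+0.9229, +0.3849)
  (0,1): δ = 144.24°  ·
  (0,2): δ = 121.32°  ·
  (0,3): δ = 89.14°  ·
  (0,4): δ = 20.82°  ✓
  (0,5): δ = 18.36°  ✓
  (0,6): δ = 64.96°  ·
  (1,2): δ = 157.08°  ·
  (1,3): δ = 124.90°  ·
  (1,4): δ = 56.58°  ·
  (1,5): δ = 17.41°  ✓
  (1,6): δ = 29.20°  ·
  (2,3): δ = 147.83°  ·
  (2,4): δ = 79.50°  ·
  (2,5): δ = 40.33°  ·
  (2,6): δ = 6.27°  ✓
  (3,4): δ = 111.68°  ·
  (3,5): δ = 72.50°  ·
  (3,6): δ = 25.90°  ·
  (4,5): δ = 140.82°  ·
  (4,6): δ = 94.22°  ·
  (5,6): δ = 133.40°  ·
antipodal pairs: 4

count = 4; pairs: (0,4), (0,5), (1,5), (2,6)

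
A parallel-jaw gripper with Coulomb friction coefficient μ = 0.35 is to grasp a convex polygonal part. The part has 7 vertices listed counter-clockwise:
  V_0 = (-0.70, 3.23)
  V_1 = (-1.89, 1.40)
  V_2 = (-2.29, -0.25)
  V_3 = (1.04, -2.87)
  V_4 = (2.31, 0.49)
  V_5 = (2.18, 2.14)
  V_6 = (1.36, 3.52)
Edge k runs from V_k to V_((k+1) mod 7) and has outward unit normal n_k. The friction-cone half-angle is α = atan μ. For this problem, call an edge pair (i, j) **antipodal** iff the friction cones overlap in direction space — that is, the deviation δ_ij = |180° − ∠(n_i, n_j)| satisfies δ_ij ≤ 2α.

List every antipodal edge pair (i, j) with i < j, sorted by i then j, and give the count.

α = atan 0.35 = 19.29°;  2α = 38.58°
n_0 = (-0.8383, +0.5451)
n_1 = (-0.9719, +0.2356)
n_2 = (-0.6183, -0.7859)
n_3 = (+0.9354, -0.3536)
n_4 = (+0.9969, +0.0785)
n_5 = (+0.8597, +0.5108)
n_6 = (-0.1394, +0.9902)
  (0,1): δ = 160.59°  ·
  (0,2): δ = 95.16°  ·
  (0,3): δ = 12.33°  ✓
  (0,4): δ = 37.54°  ✓
  (0,5): δ = 63.75°  ·
  (0,6): δ = 131.05°  ·
  (1,2): δ = 114.57°  ·
  (1,3): δ = 7.08°  ✓
  (1,4): δ = 18.13°  ✓
  (1,5): δ = 44.35°  ·
  (1,6): δ = 111.64°  ·
  (2,3): δ = 72.51°  ·
  (2,4): δ = 47.30°  ·
  (2,5): δ = 21.09°  ✓
  (2,6): δ = 46.21°  ·
  (3,4): δ = 154.79°  ·
  (3,5): δ = 128.58°  ·
  (3,6): δ = 61.28°  ·
  (4,5): δ = 153.79°  ·
  (4,6): δ = 86.49°  ·
  (5,6): δ = 112.71°  ·
antipodal pairs: 5

count = 5; pairs: (0,3), (0,4), (1,3), (1,4), (2,5)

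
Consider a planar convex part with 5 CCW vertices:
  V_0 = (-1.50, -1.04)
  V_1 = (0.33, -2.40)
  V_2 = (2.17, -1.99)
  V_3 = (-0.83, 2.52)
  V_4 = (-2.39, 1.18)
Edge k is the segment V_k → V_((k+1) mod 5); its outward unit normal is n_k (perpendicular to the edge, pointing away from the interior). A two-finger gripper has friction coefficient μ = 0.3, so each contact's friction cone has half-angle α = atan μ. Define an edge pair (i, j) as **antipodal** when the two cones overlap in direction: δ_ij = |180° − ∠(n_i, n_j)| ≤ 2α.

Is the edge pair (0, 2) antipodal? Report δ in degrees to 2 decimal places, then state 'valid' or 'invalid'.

δ = 19.75°, valid

α = atan 0.3 = 16.70°;  2α = 33.40°
edge 0: e_0 = (+1.83, -1.36);  n_0 = (-0.5965, -0.8026)
edge 2: e_2 = (-3.00, +4.51);  n_2 = (+0.8326, +0.5538)
∠(n_0, n_2) = 160.25°
δ = |180° − 160.25°| = 19.75°
19.75° ≤ 2α = 33.40°  →  valid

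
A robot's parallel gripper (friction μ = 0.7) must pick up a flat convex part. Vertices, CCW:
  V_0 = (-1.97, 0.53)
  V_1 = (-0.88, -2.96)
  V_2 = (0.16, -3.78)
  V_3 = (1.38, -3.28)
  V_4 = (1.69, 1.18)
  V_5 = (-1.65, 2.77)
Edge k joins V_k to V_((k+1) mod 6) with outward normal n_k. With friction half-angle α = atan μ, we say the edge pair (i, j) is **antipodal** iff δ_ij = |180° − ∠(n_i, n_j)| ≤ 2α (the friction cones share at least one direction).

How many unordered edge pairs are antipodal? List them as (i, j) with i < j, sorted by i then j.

α = atan 0.7 = 34.99°;  2α = 69.98°
n_0 = (-0.9545, -0.2981)
n_1 = (-0.6192, -0.7853)
n_2 = (+0.3792, -0.9253)
n_3 = (+0.9976, -0.0693)
n_4 = (+0.4298, +0.9029)
n_5 = (-0.9899, +0.1414)
  (0,1): δ = 145.60°  ·
  (0,2): δ = 85.06°  ·
  (0,3): δ = 21.32°  ✓
  (0,4): δ = 47.20°  ✓
  (0,5): δ = 154.53°  ·
  (1,2): δ = 119.46°  ·
  (1,3): δ = 55.72°  ✓
  (1,4): δ = 12.80°  ✓
  (1,5): δ = 120.12°  ·
  (2,3): δ = 116.26°  ·
  (2,4): δ = 47.74°  ✓
  (2,5): δ = 59.58°  ✓
  (3,4): δ = 111.48°  ·
  (3,5): δ = 4.15°  ✓
  (4,5): δ = 72.67°  ·
antipodal pairs: 7

count = 7; pairs: (0,3), (0,4), (1,3), (1,4), (2,4), (2,5), (3,5)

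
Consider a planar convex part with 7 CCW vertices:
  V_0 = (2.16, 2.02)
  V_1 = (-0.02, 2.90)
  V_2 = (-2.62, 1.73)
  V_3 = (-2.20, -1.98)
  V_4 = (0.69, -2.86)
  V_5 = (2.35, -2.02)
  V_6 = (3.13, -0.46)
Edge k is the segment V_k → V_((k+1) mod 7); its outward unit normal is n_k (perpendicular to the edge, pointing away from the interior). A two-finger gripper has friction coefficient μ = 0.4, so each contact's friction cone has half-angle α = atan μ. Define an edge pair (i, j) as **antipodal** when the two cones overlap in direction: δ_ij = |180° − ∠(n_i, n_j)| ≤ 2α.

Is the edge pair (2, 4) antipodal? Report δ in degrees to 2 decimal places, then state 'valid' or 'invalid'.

δ = 69.62°, invalid

α = atan 0.4 = 21.80°;  2α = 43.60°
edge 2: e_2 = (+0.42, -3.71);  n_2 = (-0.9937, -0.1125)
edge 4: e_4 = (+1.66, +0.84);  n_4 = (+0.4515, -0.8923)
∠(n_2, n_4) = 110.38°
δ = |180° − 110.38°| = 69.62°
69.62° > 2α = 43.60°  →  invalid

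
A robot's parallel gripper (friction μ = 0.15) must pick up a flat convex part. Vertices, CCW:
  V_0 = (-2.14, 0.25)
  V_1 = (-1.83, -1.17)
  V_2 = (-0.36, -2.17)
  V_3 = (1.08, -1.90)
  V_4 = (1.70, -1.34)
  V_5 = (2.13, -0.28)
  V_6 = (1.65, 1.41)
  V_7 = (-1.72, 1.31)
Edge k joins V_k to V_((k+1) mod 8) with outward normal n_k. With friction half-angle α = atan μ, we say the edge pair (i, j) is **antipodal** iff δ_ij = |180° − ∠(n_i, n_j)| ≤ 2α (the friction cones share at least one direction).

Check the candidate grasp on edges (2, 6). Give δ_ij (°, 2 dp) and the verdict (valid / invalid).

δ = 8.92°, valid

α = atan 0.15 = 8.53°;  2α = 17.06°
edge 2: e_2 = (+1.44, +0.27);  n_2 = (+0.1843, -0.9829)
edge 6: e_6 = (-3.37, -0.10);  n_6 = (-0.0297, +0.9996)
∠(n_2, n_6) = 171.08°
δ = |180° − 171.08°| = 8.92°
8.92° ≤ 2α = 17.06°  →  valid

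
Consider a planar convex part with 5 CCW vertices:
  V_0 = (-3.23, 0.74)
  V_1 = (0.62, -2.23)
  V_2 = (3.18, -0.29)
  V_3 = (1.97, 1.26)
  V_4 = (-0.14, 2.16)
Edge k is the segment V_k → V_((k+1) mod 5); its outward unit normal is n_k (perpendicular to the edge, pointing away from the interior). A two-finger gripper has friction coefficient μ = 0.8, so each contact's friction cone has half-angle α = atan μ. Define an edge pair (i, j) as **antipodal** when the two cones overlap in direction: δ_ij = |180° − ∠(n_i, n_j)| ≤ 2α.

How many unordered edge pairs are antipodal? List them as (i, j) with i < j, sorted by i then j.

α = atan 0.8 = 38.66°;  2α = 77.32°
n_0 = (-0.6108, -0.7918)
n_1 = (+0.6040, -0.7970)
n_2 = (+0.7883, +0.6153)
n_3 = (+0.3923, +0.9198)
n_4 = (-0.4176, +0.9086)
  (0,1): δ = 105.20°  ·
  (0,2): δ = 14.38°  ✓
  (0,3): δ = 14.55°  ✓
  (0,4): δ = 62.33°  ✓
  (1,2): δ = 89.18°  ·
  (1,3): δ = 60.26°  ✓
  (1,4): δ = 12.47°  ✓
  (2,3): δ = 151.08°  ·
  (2,4): δ = 103.30°  ·
  (3,4): δ = 132.22°  ·
antipodal pairs: 5

count = 5; pairs: (0,2), (0,3), (0,4), (1,3), (1,4)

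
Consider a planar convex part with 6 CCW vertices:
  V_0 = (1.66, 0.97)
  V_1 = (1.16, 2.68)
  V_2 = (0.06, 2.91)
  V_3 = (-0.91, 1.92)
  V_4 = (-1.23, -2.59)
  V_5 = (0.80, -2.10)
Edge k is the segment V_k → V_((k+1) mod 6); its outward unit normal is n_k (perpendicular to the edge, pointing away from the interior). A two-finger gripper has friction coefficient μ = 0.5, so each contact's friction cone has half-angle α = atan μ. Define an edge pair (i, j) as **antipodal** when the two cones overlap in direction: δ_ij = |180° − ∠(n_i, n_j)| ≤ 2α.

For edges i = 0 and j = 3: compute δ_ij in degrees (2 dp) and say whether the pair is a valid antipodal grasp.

δ = 20.36°, valid

α = atan 0.5 = 26.57°;  2α = 53.13°
edge 0: e_0 = (-0.50, +1.71);  n_0 = (+0.9598, +0.2806)
edge 3: e_3 = (-0.32, -4.51);  n_3 = (-0.9975, +0.0708)
∠(n_0, n_3) = 159.64°
δ = |180° − 159.64°| = 20.36°
20.36° ≤ 2α = 53.13°  →  valid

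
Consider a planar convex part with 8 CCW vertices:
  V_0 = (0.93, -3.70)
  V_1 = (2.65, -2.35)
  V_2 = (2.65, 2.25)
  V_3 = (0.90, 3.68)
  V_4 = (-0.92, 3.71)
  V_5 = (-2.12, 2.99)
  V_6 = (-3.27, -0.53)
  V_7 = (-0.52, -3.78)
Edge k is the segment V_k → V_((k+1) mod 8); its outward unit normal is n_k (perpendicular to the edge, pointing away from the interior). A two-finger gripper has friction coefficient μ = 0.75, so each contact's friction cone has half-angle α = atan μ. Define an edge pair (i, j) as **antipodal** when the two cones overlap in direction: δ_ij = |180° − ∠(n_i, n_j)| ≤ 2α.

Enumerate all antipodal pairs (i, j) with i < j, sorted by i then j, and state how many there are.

count = 13; pairs: (0,3), (0,4), (0,5), (1,4), (1,5), (1,6), (2,5), (2,6), (2,7), (3,6), (3,7), (4,7), (5,7)

α = atan 0.75 = 36.87°;  2α = 73.74°
n_0 = (+0.6174, -0.7866)
n_1 = (+1.0000, -0.0000)
n_2 = (+0.6328, +0.7744)
n_3 = (+0.0165, +0.9999)
n_4 = (-0.5145, +0.8575)
n_5 = (-0.9506, +0.3106)
n_6 = (-0.7634, -0.6459)
n_7 = (+0.0551, -0.9985)
  (0,1): δ = 128.13°  ·
  (0,2): δ = 77.38°  ·
  (0,3): δ = 39.07°  ✓
  (0,4): δ = 7.16°  ✓
  (0,5): δ = 33.78°  ✓
  (0,6): δ = 92.11°  ·
  (0,7): δ = 145.03°  ·
  (1,2): δ = 129.25°  ·
  (1,3): δ = 90.94°  ·
  (1,4): δ = 59.04°  ✓
  (1,5): δ = 18.09°  ✓
  (1,6): δ = 40.24°  ✓
  (1,7): δ = 93.16°  ·
  (2,3): δ = 141.69°  ·
  (2,4): δ = 109.78°  ·
  (2,5): δ = 68.84°  ✓
  (2,6): δ = 10.51°  ✓
  (2,7): δ = 42.41°  ✓
  (3,4): δ = 148.09°  ·
  (3,5): δ = 107.15°  ·
  (3,6): δ = 48.82°  ✓
  (3,7): δ = 4.10°  ✓
  (4,5): δ = 139.06°  ·
  (4,6): δ = 80.73°  ·
  (4,7): δ = 27.81°  ✓
  (5,6): δ = 121.67°  ·
  (5,7): δ = 68.75°  ✓
  (6,7): δ = 127.08°  ·
antipodal pairs: 13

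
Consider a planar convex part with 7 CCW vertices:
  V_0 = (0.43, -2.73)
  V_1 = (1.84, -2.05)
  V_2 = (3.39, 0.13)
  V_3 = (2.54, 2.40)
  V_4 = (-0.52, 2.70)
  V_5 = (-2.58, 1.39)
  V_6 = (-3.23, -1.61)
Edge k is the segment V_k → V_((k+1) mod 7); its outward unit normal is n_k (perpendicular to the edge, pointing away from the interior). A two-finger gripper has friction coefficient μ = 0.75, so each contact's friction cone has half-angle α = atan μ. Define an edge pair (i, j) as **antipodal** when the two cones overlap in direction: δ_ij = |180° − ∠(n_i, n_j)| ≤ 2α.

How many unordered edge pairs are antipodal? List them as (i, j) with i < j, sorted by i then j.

count = 10; pairs: (0,3), (0,4), (0,5), (1,3), (1,4), (1,5), (2,5), (2,6), (3,6), (4,6)

α = atan 0.75 = 36.87°;  2α = 73.74°
n_0 = (+0.4344, -0.9007)
n_1 = (+0.8150, -0.5795)
n_2 = (+0.9365, +0.3507)
n_3 = (+0.0976, +0.9952)
n_4 = (-0.5366, +0.8438)
n_5 = (-0.9773, +0.2118)
n_6 = (-0.2926, -0.9562)
  (0,1): δ = 151.16°  ·
  (0,2): δ = 95.22°  ·
  (0,3): δ = 31.35°  ✓
  (0,4): δ = 6.71°  ✓
  (0,5): δ = 52.03°  ✓
  (0,6): δ = 137.24°  ·
  (1,2): δ = 124.06°  ·
  (1,3): δ = 60.19°  ✓
  (1,4): δ = 22.13°  ✓
  (1,5): δ = 23.19°  ✓
  (1,6): δ = 108.40°  ·
  (2,3): δ = 116.13°  ·
  (2,4): δ = 78.08°  ·
  (2,5): δ = 32.75°  ✓
  (2,6): δ = 52.46°  ✓
  (3,4): δ = 141.95°  ·
  (3,5): δ = 96.63°  ·
  (3,6): δ = 11.42°  ✓
  (4,5): δ = 134.68°  ·
  (4,6): δ = 49.47°  ✓
  (5,6): δ = 94.79°  ·
antipodal pairs: 10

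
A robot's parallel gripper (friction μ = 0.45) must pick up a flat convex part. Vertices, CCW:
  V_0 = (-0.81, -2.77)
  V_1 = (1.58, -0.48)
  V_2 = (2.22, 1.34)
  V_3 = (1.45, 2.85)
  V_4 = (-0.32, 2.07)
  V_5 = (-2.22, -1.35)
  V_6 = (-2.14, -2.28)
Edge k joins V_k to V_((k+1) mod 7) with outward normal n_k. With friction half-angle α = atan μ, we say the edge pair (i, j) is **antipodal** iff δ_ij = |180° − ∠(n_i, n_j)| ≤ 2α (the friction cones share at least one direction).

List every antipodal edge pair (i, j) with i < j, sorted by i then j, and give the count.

count = 8; pairs: (0,3), (0,4), (1,3), (1,4), (1,5), (2,5), (2,6), (3,6)

α = atan 0.45 = 24.23°;  2α = 48.46°
n_0 = (+0.6918, -0.7221)
n_1 = (+0.9434, -0.3317)
n_2 = (+0.8909, +0.4543)
n_3 = (-0.4033, +0.9151)
n_4 = (-0.8742, +0.4856)
n_5 = (-0.9963, -0.0857)
n_6 = (-0.3457, -0.9383)
  (0,1): δ = 153.15°  ·
  (0,2): δ = 106.76°  ·
  (0,3): δ = 19.99°  ✓
  (0,4): δ = 17.17°  ✓
  (0,5): δ = 51.14°  ·
  (0,6): δ = 116.00°  ·
  (1,2): δ = 133.61°  ·
  (1,3): δ = 46.84°  ✓
  (1,4): δ = 9.68°  ✓
  (1,5): δ = 24.29°  ✓
  (1,6): δ = 89.15°  ·
  (2,3): δ = 93.24°  ·
  (2,4): δ = 56.07°  ·
  (2,5): δ = 22.10°  ✓
  (2,6): δ = 42.76°  ✓
  (3,4): δ = 142.84°  ·
  (3,5): δ = 108.87°  ·
  (3,6): δ = 44.01°  ✓
  (4,5): δ = 146.03°  ·
  (4,6): δ = 81.17°  ·
  (5,6): δ = 115.14°  ·
antipodal pairs: 8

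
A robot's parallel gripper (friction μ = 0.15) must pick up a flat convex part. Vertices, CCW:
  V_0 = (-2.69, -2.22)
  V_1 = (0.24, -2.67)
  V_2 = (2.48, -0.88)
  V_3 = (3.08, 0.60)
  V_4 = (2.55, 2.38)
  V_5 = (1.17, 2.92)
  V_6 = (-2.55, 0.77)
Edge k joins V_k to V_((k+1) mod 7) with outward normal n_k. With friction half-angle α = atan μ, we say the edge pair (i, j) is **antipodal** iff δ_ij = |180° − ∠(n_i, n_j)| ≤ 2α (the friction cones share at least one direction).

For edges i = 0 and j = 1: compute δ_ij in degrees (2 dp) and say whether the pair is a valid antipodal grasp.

α = atan 0.15 = 8.53°;  2α = 17.06°
edge 0: e_0 = (+2.93, -0.45);  n_0 = (-0.1518, -0.9884)
edge 1: e_1 = (+2.24, +1.79);  n_1 = (+0.6243, -0.7812)
∠(n_0, n_1) = 47.36°
δ = |180° − 47.36°| = 132.64°
132.64° > 2α = 17.06°  →  invalid

δ = 132.64°, invalid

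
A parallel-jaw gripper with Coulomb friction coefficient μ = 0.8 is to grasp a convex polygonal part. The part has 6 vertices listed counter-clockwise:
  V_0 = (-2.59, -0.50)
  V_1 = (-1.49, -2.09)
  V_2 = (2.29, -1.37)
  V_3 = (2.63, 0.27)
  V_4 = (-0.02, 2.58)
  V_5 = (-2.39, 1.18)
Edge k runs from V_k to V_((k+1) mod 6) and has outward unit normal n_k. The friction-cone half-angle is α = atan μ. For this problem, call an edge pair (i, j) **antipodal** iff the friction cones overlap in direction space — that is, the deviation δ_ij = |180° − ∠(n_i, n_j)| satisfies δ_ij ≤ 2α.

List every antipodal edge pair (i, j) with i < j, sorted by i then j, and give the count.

count = 8; pairs: (0,2), (0,3), (1,3), (1,4), (1,5), (2,4), (2,5), (3,5)

α = atan 0.8 = 38.66°;  2α = 77.32°
n_0 = (-0.8224, -0.5689)
n_1 = (+0.1871, -0.9823)
n_2 = (+0.9792, -0.2030)
n_3 = (+0.6571, +0.7538)
n_4 = (-0.5086, +0.8610)
n_5 = (-0.9930, +0.1182)
  (0,1): δ = 113.89°  ·
  (0,2): δ = 46.39°  ✓
  (0,3): δ = 14.24°  ✓
  (0,4): δ = 85.89°  ·
  (0,5): δ = 138.53°  ·
  (1,2): δ = 112.50°  ·
  (1,3): δ = 51.86°  ✓
  (1,4): δ = 19.79°  ✓
  (1,5): δ = 72.43°  ✓
  (2,3): δ = 119.37°  ·
  (2,4): δ = 47.72°  ✓
  (2,5): δ = 4.92°  ✓
  (3,4): δ = 108.35°  ·
  (3,5): δ = 55.71°  ✓
  (4,5): δ = 127.36°  ·
antipodal pairs: 8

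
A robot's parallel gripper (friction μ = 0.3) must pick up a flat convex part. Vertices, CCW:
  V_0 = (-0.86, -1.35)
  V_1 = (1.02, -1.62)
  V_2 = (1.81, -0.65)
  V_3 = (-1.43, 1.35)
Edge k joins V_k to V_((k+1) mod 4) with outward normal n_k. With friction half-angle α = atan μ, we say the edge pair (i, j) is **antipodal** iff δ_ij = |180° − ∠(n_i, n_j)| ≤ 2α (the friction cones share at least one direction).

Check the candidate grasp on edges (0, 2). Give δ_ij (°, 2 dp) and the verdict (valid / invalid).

α = atan 0.3 = 16.70°;  2α = 33.40°
edge 0: e_0 = (+1.88, -0.27);  n_0 = (-0.1422, -0.9898)
edge 2: e_2 = (-3.24, +2.00);  n_2 = (+0.5253, +0.8509)
∠(n_0, n_2) = 156.49°
δ = |180° − 156.49°| = 23.51°
23.51° ≤ 2α = 33.40°  →  valid

δ = 23.51°, valid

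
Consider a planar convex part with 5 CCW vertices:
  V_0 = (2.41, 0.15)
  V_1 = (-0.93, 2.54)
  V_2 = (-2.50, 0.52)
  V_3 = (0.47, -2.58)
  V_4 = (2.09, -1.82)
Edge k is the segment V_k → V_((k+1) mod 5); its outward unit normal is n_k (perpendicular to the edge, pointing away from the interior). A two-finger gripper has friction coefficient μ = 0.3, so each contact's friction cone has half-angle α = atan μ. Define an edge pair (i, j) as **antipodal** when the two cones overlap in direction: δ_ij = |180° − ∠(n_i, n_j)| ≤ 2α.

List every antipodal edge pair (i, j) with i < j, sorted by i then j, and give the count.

count = 3; pairs: (0,2), (1,3), (1,4)

α = atan 0.3 = 16.70°;  2α = 33.40°
n_0 = (+0.5819, +0.8132)
n_1 = (-0.7896, +0.6137)
n_2 = (-0.7221, -0.6918)
n_3 = (+0.4247, -0.9053)
n_4 = (+0.9871, -0.1603)
  (0,1): δ = 92.27°  ·
  (0,2): δ = 10.64°  ✓
  (0,3): δ = 60.72°  ·
  (0,4): δ = 116.36°  ·
  (1,2): δ = 98.37°  ·
  (1,3): δ = 27.01°  ✓
  (1,4): δ = 28.63°  ✓
  (2,3): δ = 108.64°  ·
  (2,4): δ = 53.00°  ·
  (3,4): δ = 124.36°  ·
antipodal pairs: 3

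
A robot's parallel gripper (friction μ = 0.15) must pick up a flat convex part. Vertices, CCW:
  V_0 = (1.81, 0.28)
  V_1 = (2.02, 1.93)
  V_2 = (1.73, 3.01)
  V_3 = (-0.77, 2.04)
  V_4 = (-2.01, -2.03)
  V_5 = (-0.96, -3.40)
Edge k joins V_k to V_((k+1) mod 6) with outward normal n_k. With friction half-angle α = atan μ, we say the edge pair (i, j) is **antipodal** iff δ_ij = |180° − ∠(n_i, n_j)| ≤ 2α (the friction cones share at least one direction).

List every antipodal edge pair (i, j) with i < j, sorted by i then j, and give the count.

α = atan 0.15 = 8.53°;  2α = 17.06°
n_0 = (+0.9920, -0.1263)
n_1 = (+0.9658, +0.2593)
n_2 = (-0.3617, +0.9323)
n_3 = (-0.9566, +0.2914)
n_4 = (-0.7937, -0.6083)
n_5 = (+0.7990, -0.6014)
  (0,1): δ = 157.72°  ·
  (0,2): δ = 61.54°  ·
  (0,3): δ = 9.69°  ✓
  (0,4): δ = 44.72°  ·
  (0,5): δ = 150.28°  ·
  (1,2): δ = 83.82°  ·
  (1,3): δ = 31.97°  ·
  (1,4): δ = 22.44°  ·
  (1,5): δ = 128.00°  ·
  (2,3): δ = 128.15°  ·
  (2,4): δ = 73.74°  ·
  (2,5): δ = 31.82°  ·
  (3,4): δ = 125.59°  ·
  (3,5): δ = 20.03°  ·
  (4,5): δ = 74.44°  ·
antipodal pairs: 1

count = 1; pairs: (0,3)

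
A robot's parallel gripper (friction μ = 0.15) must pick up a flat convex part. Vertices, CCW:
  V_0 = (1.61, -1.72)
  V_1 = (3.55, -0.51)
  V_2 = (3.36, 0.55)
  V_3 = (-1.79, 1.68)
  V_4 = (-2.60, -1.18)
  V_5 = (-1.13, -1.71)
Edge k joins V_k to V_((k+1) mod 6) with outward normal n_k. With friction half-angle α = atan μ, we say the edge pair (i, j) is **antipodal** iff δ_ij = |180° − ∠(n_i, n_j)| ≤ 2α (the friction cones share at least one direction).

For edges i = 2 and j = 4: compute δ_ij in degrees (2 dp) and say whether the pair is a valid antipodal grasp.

α = atan 0.15 = 8.53°;  2α = 17.06°
edge 2: e_2 = (-5.15, +1.13);  n_2 = (+0.2143, +0.9768)
edge 4: e_4 = (+1.47, -0.53);  n_4 = (-0.3392, -0.9407)
∠(n_2, n_4) = 172.55°
δ = |180° − 172.55°| = 7.45°
7.45° ≤ 2α = 17.06°  →  valid

δ = 7.45°, valid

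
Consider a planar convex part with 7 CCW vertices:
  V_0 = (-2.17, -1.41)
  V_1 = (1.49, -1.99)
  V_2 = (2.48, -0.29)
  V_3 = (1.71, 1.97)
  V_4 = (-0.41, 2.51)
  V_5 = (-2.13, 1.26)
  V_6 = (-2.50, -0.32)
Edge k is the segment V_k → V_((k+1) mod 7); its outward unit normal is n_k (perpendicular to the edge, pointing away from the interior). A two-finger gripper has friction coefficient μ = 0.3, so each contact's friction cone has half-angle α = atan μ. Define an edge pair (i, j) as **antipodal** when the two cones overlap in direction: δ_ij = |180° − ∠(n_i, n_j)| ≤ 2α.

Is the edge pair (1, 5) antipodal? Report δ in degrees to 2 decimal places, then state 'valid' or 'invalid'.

δ = 17.03°, valid

α = atan 0.3 = 16.70°;  2α = 33.40°
edge 1: e_1 = (+0.99, +1.70);  n_1 = (+0.8641, -0.5032)
edge 5: e_5 = (-0.37, -1.58);  n_5 = (-0.9737, +0.2280)
∠(n_1, n_5) = 162.97°
δ = |180° − 162.97°| = 17.03°
17.03° ≤ 2α = 33.40°  →  valid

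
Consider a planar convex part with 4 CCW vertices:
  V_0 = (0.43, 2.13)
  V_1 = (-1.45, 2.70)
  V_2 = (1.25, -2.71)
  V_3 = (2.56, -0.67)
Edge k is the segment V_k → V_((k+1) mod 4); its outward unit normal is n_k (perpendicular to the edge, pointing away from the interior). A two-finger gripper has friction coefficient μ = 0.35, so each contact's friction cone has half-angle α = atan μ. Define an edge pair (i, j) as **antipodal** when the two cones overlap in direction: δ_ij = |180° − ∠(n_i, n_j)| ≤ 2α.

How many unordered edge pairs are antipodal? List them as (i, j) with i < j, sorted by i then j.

count = 1; pairs: (1,3)

α = atan 0.35 = 19.29°;  2α = 38.58°
n_0 = (+0.2901, +0.9570)
n_1 = (-0.8948, -0.4466)
n_2 = (+0.8414, -0.5403)
n_3 = (+0.7959, +0.6054)
  (0,1): δ = 46.61°  ·
  (0,2): δ = 74.16°  ·
  (0,3): δ = 144.13°  ·
  (1,2): δ = 59.23°  ·
  (1,3): δ = 10.74°  ✓
  (2,3): δ = 110.03°  ·
antipodal pairs: 1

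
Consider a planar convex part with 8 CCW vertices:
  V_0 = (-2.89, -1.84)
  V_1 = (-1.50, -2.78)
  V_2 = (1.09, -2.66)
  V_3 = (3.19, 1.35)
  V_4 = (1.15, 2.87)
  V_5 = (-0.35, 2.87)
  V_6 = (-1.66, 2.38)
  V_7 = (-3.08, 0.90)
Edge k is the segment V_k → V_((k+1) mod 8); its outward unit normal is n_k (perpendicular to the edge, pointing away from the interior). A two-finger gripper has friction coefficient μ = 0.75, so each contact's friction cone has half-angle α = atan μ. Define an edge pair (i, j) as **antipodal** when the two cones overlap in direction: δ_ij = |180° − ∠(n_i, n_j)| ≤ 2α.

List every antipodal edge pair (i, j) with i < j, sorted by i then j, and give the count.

count = 12; pairs: (0,3), (0,4), (0,5), (1,3), (1,4), (1,5), (1,6), (2,4), (2,5), (2,6), (2,7), (3,7)

α = atan 0.75 = 36.87°;  2α = 73.74°
n_0 = (-0.5602, -0.8284)
n_1 = (+0.0463, -0.9989)
n_2 = (+0.8859, -0.4639)
n_3 = (+0.5975, +0.8019)
n_4 = (+0.0000, +1.0000)
n_5 = (-0.3503, +0.9366)
n_6 = (-0.7216, +0.6923)
n_7 = (-0.9976, -0.0692)
  (0,1): δ = 143.28°  ·
  (0,2): δ = 83.57°  ·
  (0,3): δ = 2.62°  ✓
  (0,4): δ = 34.07°  ✓
  (0,5): δ = 54.58°  ✓
  (0,6): δ = 80.25°  ·
  (0,7): δ = 128.04°  ·
  (1,2): δ = 120.29°  ·
  (1,3): δ = 39.34°  ✓
  (1,4): δ = 2.65°  ✓
  (1,5): δ = 17.86°  ✓
  (1,6): δ = 43.53°  ✓
  (1,7): δ = 91.31°  ·
  (2,3): δ = 99.05°  ·
  (2,4): δ = 62.36°  ✓
  (2,5): δ = 41.85°  ✓
  (2,6): δ = 16.17°  ✓
  (2,7): δ = 31.61°  ✓
  (3,4): δ = 143.31°  ·
  (3,5): δ = 122.80°  ·
  (3,6): δ = 97.13°  ·
  (3,7): δ = 49.34°  ✓
  (4,5): δ = 159.49°  ·
  (4,6): δ = 133.81°  ·
  (4,7): δ = 86.03°  ·
  (5,6): δ = 154.32°  ·
  (5,7): δ = 106.54°  ·
  (6,7): δ = 132.22°  ·
antipodal pairs: 12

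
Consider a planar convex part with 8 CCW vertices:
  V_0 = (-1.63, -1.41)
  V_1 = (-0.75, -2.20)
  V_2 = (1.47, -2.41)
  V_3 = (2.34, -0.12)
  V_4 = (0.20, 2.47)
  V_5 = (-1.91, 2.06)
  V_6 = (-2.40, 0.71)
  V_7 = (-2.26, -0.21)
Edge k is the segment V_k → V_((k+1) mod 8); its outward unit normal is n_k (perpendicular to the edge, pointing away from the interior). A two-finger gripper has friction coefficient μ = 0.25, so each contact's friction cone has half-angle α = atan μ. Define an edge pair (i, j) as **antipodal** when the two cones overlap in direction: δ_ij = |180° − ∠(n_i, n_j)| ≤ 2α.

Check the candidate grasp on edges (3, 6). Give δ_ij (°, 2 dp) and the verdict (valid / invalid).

δ = 30.91°, invalid

α = atan 0.25 = 14.04°;  2α = 28.07°
edge 3: e_3 = (-2.14, +2.59);  n_3 = (+0.7709, +0.6370)
edge 6: e_6 = (+0.14, -0.92);  n_6 = (-0.9886, -0.1504)
∠(n_3, n_6) = 149.09°
δ = |180° − 149.09°| = 30.91°
30.91° > 2α = 28.07°  →  invalid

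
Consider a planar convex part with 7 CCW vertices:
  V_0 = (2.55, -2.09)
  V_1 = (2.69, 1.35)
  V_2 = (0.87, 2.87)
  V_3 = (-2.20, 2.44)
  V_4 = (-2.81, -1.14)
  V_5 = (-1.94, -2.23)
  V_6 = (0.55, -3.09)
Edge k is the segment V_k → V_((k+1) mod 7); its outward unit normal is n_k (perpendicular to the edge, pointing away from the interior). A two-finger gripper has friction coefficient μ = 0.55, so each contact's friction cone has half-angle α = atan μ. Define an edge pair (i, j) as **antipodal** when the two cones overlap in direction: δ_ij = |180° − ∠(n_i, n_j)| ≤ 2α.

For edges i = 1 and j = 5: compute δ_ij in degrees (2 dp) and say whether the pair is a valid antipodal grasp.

δ = 20.81°, valid

α = atan 0.55 = 28.81°;  2α = 57.62°
edge 1: e_1 = (-1.82, +1.52);  n_1 = (+0.6410, +0.7675)
edge 5: e_5 = (+2.49, -0.86);  n_5 = (-0.3265, -0.9452)
∠(n_1, n_5) = 159.19°
δ = |180° − 159.19°| = 20.81°
20.81° ≤ 2α = 57.62°  →  valid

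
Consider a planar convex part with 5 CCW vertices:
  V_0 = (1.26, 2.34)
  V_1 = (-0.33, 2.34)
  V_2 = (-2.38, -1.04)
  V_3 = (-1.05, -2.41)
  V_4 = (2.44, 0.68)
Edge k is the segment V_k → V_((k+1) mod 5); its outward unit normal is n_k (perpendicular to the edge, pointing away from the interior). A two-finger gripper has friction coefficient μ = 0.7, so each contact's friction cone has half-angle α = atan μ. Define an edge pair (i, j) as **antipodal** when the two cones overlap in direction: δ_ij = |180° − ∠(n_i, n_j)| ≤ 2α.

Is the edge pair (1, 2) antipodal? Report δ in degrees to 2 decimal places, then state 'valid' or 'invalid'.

δ = 104.61°, invalid

α = atan 0.7 = 34.99°;  2α = 69.98°
edge 1: e_1 = (-2.05, -3.38);  n_1 = (-0.8550, +0.5186)
edge 2: e_2 = (+1.33, -1.37);  n_2 = (-0.7175, -0.6966)
∠(n_1, n_2) = 75.39°
δ = |180° − 75.39°| = 104.61°
104.61° > 2α = 69.98°  →  invalid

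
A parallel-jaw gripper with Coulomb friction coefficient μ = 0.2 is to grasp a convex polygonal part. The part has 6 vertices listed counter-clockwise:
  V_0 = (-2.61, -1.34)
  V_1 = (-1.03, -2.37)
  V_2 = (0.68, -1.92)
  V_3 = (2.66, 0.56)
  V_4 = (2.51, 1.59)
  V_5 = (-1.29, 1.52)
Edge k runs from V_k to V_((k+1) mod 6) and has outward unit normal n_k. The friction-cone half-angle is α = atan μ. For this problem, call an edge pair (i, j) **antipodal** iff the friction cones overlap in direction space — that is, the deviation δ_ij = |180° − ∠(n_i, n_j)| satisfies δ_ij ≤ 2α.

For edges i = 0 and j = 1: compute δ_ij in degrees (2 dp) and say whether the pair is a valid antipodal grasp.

δ = 132.16°, invalid

α = atan 0.2 = 11.31°;  2α = 22.62°
edge 0: e_0 = (+1.58, -1.03);  n_0 = (-0.5461, -0.8377)
edge 1: e_1 = (+1.71, +0.45);  n_1 = (+0.2545, -0.9671)
∠(n_0, n_1) = 47.84°
δ = |180° − 47.84°| = 132.16°
132.16° > 2α = 22.62°  →  invalid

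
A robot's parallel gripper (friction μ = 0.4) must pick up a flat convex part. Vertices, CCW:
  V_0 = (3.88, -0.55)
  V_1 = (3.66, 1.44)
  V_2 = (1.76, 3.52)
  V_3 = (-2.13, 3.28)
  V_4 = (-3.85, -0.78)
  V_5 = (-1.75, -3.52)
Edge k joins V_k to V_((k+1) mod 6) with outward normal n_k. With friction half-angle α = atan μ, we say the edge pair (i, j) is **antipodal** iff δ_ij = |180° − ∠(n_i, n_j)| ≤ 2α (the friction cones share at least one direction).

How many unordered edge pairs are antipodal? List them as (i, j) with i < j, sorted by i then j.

count = 5; pairs: (0,3), (0,4), (1,4), (2,5), (3,5)

α = atan 0.4 = 21.80°;  2α = 43.60°
n_0 = (+0.9939, +0.1099)
n_1 = (+0.7383, +0.6744)
n_2 = (-0.0616, +0.9981)
n_3 = (-0.9208, +0.3901)
n_4 = (-0.7937, -0.6083)
n_5 = (+0.4666, -0.8845)
  (0,1): δ = 143.90°  ·
  (0,2): δ = 92.78°  ·
  (0,3): δ = 29.27°  ✓
  (0,4): δ = 31.16°  ✓
  (0,5): δ = 111.50°  ·
  (1,2): δ = 128.88°  ·
  (1,3): δ = 65.37°  ·
  (1,4): δ = 4.94°  ✓
  (1,5): δ = 75.40°  ·
  (2,3): δ = 116.49°  ·
  (2,4): δ = 56.06°  ·
  (2,5): δ = 24.28°  ✓
  (3,4): δ = 119.57°  ·
  (3,5): δ = 39.23°  ✓
  (4,5): δ = 99.65°  ·
antipodal pairs: 5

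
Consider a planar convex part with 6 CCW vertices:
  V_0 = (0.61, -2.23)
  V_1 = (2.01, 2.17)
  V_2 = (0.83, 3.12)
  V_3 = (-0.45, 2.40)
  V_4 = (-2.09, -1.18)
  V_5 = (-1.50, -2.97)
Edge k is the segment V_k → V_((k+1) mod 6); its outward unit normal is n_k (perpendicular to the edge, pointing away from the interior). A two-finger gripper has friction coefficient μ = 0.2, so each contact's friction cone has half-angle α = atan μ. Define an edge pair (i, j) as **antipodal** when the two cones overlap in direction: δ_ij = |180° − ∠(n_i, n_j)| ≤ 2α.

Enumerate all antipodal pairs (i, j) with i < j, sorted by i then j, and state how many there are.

α = atan 0.2 = 11.31°;  2α = 22.62°
n_0 = (+0.9529, -0.3032)
n_1 = (+0.6271, +0.7789)
n_2 = (-0.4903, +0.8716)
n_3 = (-0.9091, +0.4165)
n_4 = (-0.9497, -0.3130)
n_5 = (+0.3309, -0.9436)
  (0,1): δ = 111.19°  ·
  (0,2): δ = 42.99°  ·
  (0,3): δ = 6.96°  ✓
  (0,4): δ = 35.89°  ·
  (0,5): δ = 126.98°  ·
  (1,2): δ = 111.81°  ·
  (1,3): δ = 75.78°  ·
  (1,4): δ = 32.92°  ·
  (1,5): δ = 58.16°  ·
  (2,3): δ = 143.97°  ·
  (2,4): δ = 101.12°  ·
  (2,5): δ = 10.03°  ✓
  (3,4): δ = 137.14°  ·
  (3,5): δ = 46.06°  ·
  (4,5): δ = 88.92°  ·
antipodal pairs: 2

count = 2; pairs: (0,3), (2,5)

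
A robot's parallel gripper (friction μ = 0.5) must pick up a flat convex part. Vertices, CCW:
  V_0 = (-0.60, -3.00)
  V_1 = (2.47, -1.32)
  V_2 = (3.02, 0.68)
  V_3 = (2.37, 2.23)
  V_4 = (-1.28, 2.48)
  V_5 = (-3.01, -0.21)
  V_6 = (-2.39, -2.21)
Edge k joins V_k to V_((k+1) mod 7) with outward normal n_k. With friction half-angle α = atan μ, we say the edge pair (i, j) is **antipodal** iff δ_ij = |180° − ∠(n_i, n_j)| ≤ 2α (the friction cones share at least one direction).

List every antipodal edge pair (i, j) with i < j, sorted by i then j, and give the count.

α = atan 0.5 = 26.57°;  2α = 53.13°
n_0 = (+0.4801, -0.8772)
n_1 = (+0.9642, -0.2652)
n_2 = (+0.9222, +0.3867)
n_3 = (+0.0683, +0.9977)
n_4 = (-0.8411, +0.5409)
n_5 = (-0.9552, -0.2961)
n_6 = (-0.4038, -0.9149)
  (0,1): δ = 134.07°  ·
  (0,2): δ = 95.94°  ·
  (0,3): δ = 32.61°  ✓
  (0,4): δ = 28.57°  ✓
  (0,5): δ = 78.53°  ·
  (0,6): δ = 127.50°  ·
  (1,2): δ = 141.87°  ·
  (1,3): δ = 78.54°  ·
  (1,4): δ = 17.37°  ✓
  (1,5): δ = 32.60°  ✓
  (1,6): δ = 81.56°  ·
  (2,3): δ = 116.67°  ·
  (2,4): δ = 55.50°  ·
  (2,5): δ = 5.53°  ✓
  (2,6): δ = 43.44°  ✓
  (3,4): δ = 118.83°  ·
  (3,5): δ = 68.86°  ·
  (3,6): δ = 19.90°  ✓
  (4,5): δ = 130.03°  ·
  (4,6): δ = 81.07°  ·
  (5,6): δ = 131.04°  ·
antipodal pairs: 7

count = 7; pairs: (0,3), (0,4), (1,4), (1,5), (2,5), (2,6), (3,6)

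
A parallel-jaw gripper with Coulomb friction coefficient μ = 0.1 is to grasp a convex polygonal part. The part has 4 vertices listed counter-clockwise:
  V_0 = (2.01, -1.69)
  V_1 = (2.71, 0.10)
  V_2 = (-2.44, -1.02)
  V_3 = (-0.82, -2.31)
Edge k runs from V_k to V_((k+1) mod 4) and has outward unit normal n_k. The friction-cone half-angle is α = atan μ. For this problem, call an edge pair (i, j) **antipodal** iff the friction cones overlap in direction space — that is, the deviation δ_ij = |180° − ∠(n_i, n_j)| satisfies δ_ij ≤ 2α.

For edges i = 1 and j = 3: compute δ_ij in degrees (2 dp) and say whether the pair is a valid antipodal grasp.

δ = 0.09°, valid

α = atan 0.1 = 5.71°;  2α = 11.42°
edge 1: e_1 = (-5.15, -1.12);  n_1 = (-0.2125, +0.9772)
edge 3: e_3 = (+2.83, +0.62);  n_3 = (+0.2140, -0.9768)
∠(n_1, n_3) = 179.91°
δ = |180° − 179.91°| = 0.09°
0.09° ≤ 2α = 11.42°  →  valid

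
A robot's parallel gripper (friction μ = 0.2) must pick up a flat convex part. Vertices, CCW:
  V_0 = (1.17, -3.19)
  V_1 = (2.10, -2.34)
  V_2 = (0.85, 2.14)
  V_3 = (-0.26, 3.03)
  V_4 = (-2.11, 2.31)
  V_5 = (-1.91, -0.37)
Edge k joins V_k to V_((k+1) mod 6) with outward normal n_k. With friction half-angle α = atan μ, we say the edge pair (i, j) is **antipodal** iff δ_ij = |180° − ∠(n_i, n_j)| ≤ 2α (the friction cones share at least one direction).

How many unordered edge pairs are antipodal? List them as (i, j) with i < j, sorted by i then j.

α = atan 0.2 = 11.31°;  2α = 22.62°
n_0 = (+0.6746, -0.7381)
n_1 = (+0.9632, +0.2688)
n_2 = (+0.6256, +0.7802)
n_3 = (-0.3627, +0.9319)
n_4 = (-0.9972, -0.0744)
n_5 = (-0.6753, -0.7376)
  (0,1): δ = 116.84°  ·
  (0,2): δ = 81.15°  ·
  (0,3): δ = 21.16°  ✓
  (0,4): δ = 51.84°  ·
  (0,5): δ = 95.10°  ·
  (1,2): δ = 144.31°  ·
  (1,3): δ = 84.32°  ·
  (1,4): δ = 11.32°  ✓
  (1,5): δ = 31.93°  ·
  (2,3): δ = 120.01°  ·
  (2,4): δ = 47.01°  ·
  (2,5): δ = 3.75°  ✓
  (3,4): δ = 107.00°  ·
  (3,5): δ = 63.74°  ·
  (4,5): δ = 136.74°  ·
antipodal pairs: 3

count = 3; pairs: (0,3), (1,4), (2,5)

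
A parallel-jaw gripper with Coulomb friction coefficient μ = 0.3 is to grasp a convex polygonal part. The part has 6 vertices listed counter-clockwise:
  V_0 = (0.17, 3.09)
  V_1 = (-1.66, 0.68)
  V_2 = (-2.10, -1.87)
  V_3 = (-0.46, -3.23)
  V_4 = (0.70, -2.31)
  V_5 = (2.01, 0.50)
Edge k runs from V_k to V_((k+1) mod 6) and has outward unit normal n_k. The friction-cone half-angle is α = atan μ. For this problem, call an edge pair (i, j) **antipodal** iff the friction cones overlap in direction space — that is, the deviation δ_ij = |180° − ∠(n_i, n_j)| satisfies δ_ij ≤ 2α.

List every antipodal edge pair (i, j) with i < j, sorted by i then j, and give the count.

α = atan 0.3 = 16.70°;  2α = 33.40°
n_0 = (-0.7964, +0.6047)
n_1 = (-0.9854, +0.1700)
n_2 = (-0.6383, -0.7698)
n_3 = (+0.6214, -0.7835)
n_4 = (+0.9063, -0.4225)
n_5 = (+0.8152, +0.5792)
  (0,1): δ = 152.58°  ·
  (0,2): δ = 92.46°  ·
  (0,3): δ = 14.37°  ✓
  (0,4): δ = 12.22°  ✓
  (0,5): δ = 72.60°  ·
  (1,2): δ = 119.88°  ·
  (1,3): δ = 41.79°  ·
  (1,4): δ = 15.20°  ✓
  (1,5): δ = 45.18°  ·
  (2,3): δ = 101.91°  ·
  (2,4): δ = 75.33°  ·
  (2,5): δ = 14.94°  ✓
  (3,4): δ = 153.41°  ·
  (3,5): δ = 93.03°  ·
  (4,5): δ = 119.61°  ·
antipodal pairs: 4

count = 4; pairs: (0,3), (0,4), (1,4), (2,5)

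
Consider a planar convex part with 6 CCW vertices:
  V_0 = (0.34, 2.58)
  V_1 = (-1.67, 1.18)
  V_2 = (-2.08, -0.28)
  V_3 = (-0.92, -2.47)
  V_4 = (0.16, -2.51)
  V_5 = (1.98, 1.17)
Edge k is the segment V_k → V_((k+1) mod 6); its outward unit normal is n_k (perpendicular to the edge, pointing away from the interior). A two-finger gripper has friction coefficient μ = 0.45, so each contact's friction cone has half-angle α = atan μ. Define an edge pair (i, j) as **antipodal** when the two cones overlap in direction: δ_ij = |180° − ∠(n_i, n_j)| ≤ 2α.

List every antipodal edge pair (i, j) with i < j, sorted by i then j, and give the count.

α = atan 0.45 = 24.23°;  2α = 48.46°
n_0 = (-0.5715, +0.8206)
n_1 = (-0.9628, +0.2704)
n_2 = (-0.8837, -0.4681)
n_3 = (-0.0370, -0.9993)
n_4 = (+0.8964, -0.4433)
n_5 = (+0.6519, +0.7583)
  (0,1): δ = 140.54°  ·
  (0,2): δ = 96.95°  ·
  (0,3): δ = 36.98°  ✓
  (0,4): δ = 28.83°  ✓
  (0,5): δ = 104.45°  ·
  (1,2): δ = 136.40°  ·
  (1,3): δ = 76.44°  ·
  (1,4): δ = 10.63°  ✓
  (1,5): δ = 65.00°  ·
  (2,3): δ = 120.03°  ·
  (2,4): δ = 54.22°  ·
  (2,5): δ = 21.40°  ✓
  (3,4): δ = 114.19°  ·
  (3,5): δ = 38.57°  ✓
  (4,5): δ = 104.37°  ·
antipodal pairs: 5

count = 5; pairs: (0,3), (0,4), (1,4), (2,5), (3,5)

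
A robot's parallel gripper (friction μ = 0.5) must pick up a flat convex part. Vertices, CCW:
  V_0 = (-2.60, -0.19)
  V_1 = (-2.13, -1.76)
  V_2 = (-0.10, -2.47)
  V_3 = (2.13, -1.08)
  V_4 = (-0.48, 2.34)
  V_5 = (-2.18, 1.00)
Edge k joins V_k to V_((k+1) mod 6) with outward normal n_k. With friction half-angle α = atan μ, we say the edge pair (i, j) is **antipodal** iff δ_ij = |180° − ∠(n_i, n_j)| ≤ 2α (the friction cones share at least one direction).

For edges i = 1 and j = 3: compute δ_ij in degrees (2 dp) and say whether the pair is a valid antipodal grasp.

δ = 33.37°, valid

α = atan 0.5 = 26.57°;  2α = 53.13°
edge 1: e_1 = (+2.03, -0.71);  n_1 = (-0.3301, -0.9439)
edge 3: e_3 = (-2.61, +3.42);  n_3 = (+0.7950, +0.6067)
∠(n_1, n_3) = 146.63°
δ = |180° − 146.63°| = 33.37°
33.37° ≤ 2α = 53.13°  →  valid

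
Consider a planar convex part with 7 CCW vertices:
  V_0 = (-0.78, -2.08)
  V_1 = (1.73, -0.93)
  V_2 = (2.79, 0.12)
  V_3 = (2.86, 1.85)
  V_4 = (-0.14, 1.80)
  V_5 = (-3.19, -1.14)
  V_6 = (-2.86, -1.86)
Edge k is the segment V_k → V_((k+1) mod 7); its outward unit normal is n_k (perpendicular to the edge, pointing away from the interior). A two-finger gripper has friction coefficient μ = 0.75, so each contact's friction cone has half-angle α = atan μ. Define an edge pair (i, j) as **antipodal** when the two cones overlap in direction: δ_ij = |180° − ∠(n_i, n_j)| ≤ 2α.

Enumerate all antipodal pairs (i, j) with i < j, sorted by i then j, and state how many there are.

α = atan 0.75 = 36.87°;  2α = 73.74°
n_0 = (+0.4165, -0.9091)
n_1 = (+0.7037, -0.7105)
n_2 = (+0.9992, -0.0404)
n_3 = (-0.0167, +0.9999)
n_4 = (-0.6940, +0.7200)
n_5 = (-0.9091, -0.4167)
n_6 = (-0.1052, -0.9945)
  (0,1): δ = 159.89°  ·
  (0,2): δ = 116.93°  ·
  (0,3): δ = 23.66°  ✓
  (0,4): δ = 19.33°  ✓
  (0,5): δ = 90.01°  ·
  (0,6): δ = 149.35°  ·
  (1,2): δ = 137.05°  ·
  (1,3): δ = 43.77°  ✓
  (1,4): δ = 0.78°  ✓
  (1,5): δ = 69.90°  ✓
  (1,6): δ = 129.23°  ·
  (2,3): δ = 86.73°  ·
  (2,4): δ = 43.73°  ✓
  (2,5): δ = 26.94°  ✓
  (2,6): δ = 86.28°  ·
  (3,4): δ = 137.01°  ·
  (3,5): δ = 66.33°  ✓
  (3,6): δ = 6.99°  ✓
  (4,5): δ = 109.32°  ·
  (4,6): δ = 49.99°  ✓
  (5,6): δ = 120.66°  ·
antipodal pairs: 10

count = 10; pairs: (0,3), (0,4), (1,3), (1,4), (1,5), (2,4), (2,5), (3,5), (3,6), (4,6)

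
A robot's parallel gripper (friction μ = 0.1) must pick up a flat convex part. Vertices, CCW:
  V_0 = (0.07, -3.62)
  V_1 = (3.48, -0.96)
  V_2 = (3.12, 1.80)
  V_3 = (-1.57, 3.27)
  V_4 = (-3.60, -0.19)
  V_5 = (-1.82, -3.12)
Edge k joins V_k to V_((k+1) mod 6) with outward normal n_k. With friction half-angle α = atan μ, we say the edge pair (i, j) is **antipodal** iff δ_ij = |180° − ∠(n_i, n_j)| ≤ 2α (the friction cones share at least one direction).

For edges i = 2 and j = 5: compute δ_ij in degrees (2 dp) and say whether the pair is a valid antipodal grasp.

δ = 2.58°, valid

α = atan 0.1 = 5.71°;  2α = 11.42°
edge 2: e_2 = (-4.69, +1.47);  n_2 = (+0.2991, +0.9542)
edge 5: e_5 = (+1.89, -0.50);  n_5 = (-0.2558, -0.9667)
∠(n_2, n_5) = 177.42°
δ = |180° − 177.42°| = 2.58°
2.58° ≤ 2α = 11.42°  →  valid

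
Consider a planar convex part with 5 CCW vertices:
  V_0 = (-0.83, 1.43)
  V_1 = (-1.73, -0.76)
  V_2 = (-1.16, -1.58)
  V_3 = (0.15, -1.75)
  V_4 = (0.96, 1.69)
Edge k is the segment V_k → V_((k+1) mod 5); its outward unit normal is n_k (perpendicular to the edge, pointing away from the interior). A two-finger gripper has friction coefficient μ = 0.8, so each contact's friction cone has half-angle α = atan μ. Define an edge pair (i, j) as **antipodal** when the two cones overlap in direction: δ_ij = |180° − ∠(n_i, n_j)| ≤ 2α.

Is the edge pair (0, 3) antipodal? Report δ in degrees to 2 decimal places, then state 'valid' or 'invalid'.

δ = 9.09°, valid

α = atan 0.8 = 38.66°;  2α = 77.32°
edge 0: e_0 = (-0.90, -2.19);  n_0 = (-0.9249, +0.3801)
edge 3: e_3 = (+0.81, +3.44);  n_3 = (+0.9734, -0.2292)
∠(n_0, n_3) = 170.91°
δ = |180° − 170.91°| = 9.09°
9.09° ≤ 2α = 77.32°  →  valid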